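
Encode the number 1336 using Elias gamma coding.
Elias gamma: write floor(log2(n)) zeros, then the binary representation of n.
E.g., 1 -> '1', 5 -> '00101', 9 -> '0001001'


num_bits = floor(log2(1336)) + 1 = 11
leading_zeros = num_bits - 1 = 10
binary(1336) = 10100111000

Elias gamma(1336) = '0000000000' + '10100111000' = 000000000010100111000 (21 bits)


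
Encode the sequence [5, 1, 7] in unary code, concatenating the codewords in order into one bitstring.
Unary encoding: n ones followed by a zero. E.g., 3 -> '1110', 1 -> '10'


Encode each number as n ones followed by a terminating 0:
  5 -> 111110 (6 bits)
  1 -> 10 (2 bits)
  7 -> 11111110 (8 bits)
Total length = 6 + 2 + 8 = 16 bits.

Unary([5, 1, 7]) = 1111101011111110 (16 bits)


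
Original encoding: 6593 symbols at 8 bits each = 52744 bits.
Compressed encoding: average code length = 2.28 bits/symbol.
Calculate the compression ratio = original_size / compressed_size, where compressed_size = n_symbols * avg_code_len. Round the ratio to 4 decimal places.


original_size = n_symbols * orig_bits = 6593 * 8 = 52744 bits
compressed_size = n_symbols * avg_code_len = 6593 * 2.28 = 15032.04 bits
ratio = original_size / compressed_size = 52744 / 15032.04 = 3.5088

Compression ratio = 3.5088


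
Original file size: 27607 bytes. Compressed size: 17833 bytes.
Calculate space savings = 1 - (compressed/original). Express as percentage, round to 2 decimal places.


ratio = compressed/original = 17833/27607 = 0.645959
savings = 1 - ratio = 1 - 0.645959 = 0.354041
as a percentage: 0.354041 * 100 = 35.4%

Space savings = 1 - 17833/27607 = 35.4%


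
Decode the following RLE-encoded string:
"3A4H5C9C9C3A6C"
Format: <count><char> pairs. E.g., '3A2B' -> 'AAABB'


Expanding each <count><char> pair:
  3A -> 'AAA'
  4H -> 'HHHH'
  5C -> 'CCCCC'
  9C -> 'CCCCCCCCC'
  9C -> 'CCCCCCCCC'
  3A -> 'AAA'
  6C -> 'CCCCCC'

Decoded = AAAHHHHCCCCCCCCCCCCCCCCCCCCCCCAAACCCCCC


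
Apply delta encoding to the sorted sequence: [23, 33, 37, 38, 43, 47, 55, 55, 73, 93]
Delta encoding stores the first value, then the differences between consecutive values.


First value: 23
Deltas:
  33 - 23 = 10
  37 - 33 = 4
  38 - 37 = 1
  43 - 38 = 5
  47 - 43 = 4
  55 - 47 = 8
  55 - 55 = 0
  73 - 55 = 18
  93 - 73 = 20


Delta encoded: [23, 10, 4, 1, 5, 4, 8, 0, 18, 20]


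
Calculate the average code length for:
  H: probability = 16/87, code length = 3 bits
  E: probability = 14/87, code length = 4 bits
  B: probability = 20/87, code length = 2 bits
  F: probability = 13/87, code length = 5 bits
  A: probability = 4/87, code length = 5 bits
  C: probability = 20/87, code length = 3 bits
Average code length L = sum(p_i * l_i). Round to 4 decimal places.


Weighted contributions p_i * l_i:
  H: (16/87) * 3 = 48/87
  E: (14/87) * 4 = 56/87
  B: (20/87) * 2 = 40/87
  F: (13/87) * 5 = 65/87
  A: (4/87) * 5 = 20/87
  C: (20/87) * 3 = 60/87
Sum = (48 + 56 + 40 + 65 + 20 + 60)/87 = 289/87

L = 289/87 = 3.3218 bits/symbol


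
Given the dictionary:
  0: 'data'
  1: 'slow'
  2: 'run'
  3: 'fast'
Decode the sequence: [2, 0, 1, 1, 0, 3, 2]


Look up each index in the dictionary:
  2 -> 'run'
  0 -> 'data'
  1 -> 'slow'
  1 -> 'slow'
  0 -> 'data'
  3 -> 'fast'
  2 -> 'run'

Decoded: "run data slow slow data fast run"


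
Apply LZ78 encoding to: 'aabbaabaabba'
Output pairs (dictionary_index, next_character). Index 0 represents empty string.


LZ78 encoding steps:
Dictionary: {0: ''}
Step 1: w='' (idx 0), next='a' -> output (0, 'a'), add 'a' as idx 1
Step 2: w='a' (idx 1), next='b' -> output (1, 'b'), add 'ab' as idx 2
Step 3: w='' (idx 0), next='b' -> output (0, 'b'), add 'b' as idx 3
Step 4: w='a' (idx 1), next='a' -> output (1, 'a'), add 'aa' as idx 4
Step 5: w='b' (idx 3), next='a' -> output (3, 'a'), add 'ba' as idx 5
Step 6: w='ab' (idx 2), next='b' -> output (2, 'b'), add 'abb' as idx 6
Step 7: w='a' (idx 1), end of input -> output (1, '')


Encoded: [(0, 'a'), (1, 'b'), (0, 'b'), (1, 'a'), (3, 'a'), (2, 'b'), (1, '')]


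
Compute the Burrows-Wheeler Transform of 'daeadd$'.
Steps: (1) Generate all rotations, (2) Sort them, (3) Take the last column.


Rotations (sorted):
  0: $daeadd -> last char: d
  1: add$dae -> last char: e
  2: aeadd$d -> last char: d
  3: d$daead -> last char: d
  4: daeadd$ -> last char: $
  5: dd$daea -> last char: a
  6: eadd$da -> last char: a


BWT = dedd$aa


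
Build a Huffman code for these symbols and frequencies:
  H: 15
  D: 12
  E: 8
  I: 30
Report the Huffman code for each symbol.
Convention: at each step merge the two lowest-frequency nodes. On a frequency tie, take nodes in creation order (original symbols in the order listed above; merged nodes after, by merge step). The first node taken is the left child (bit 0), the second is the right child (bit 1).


Huffman tree construction:
Step 1: Merge E(8) + D(12) = 20
Step 2: Merge H(15) + (E+D)(20) = 35
Step 3: Merge I(30) + (H+(E+D))(35) = 65
Read each symbol's code off the tree from the root (left child = 0, right child = 1).

Codes:
  H: 10 (length 2)
  D: 111 (length 3)
  E: 110 (length 3)
  I: 0 (length 1)
Average code length: 120/65 = 1.8462 bits/symbol


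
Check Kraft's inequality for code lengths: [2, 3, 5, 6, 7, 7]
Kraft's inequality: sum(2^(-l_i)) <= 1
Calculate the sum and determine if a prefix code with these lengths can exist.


Sum = 2^(-2) + 2^(-3) + 2^(-5) + 2^(-6) + 2^(-7) + 2^(-7)
    = 0.25 + 0.125 + 0.03125 + 0.015625 + 0.0078125 + 0.0078125
    = 56/128 = 0.4375
Since 0.4375 <= 1, Kraft's inequality IS satisfied.
A prefix code with these lengths CAN exist.

Kraft sum = 0.4375. Satisfied.


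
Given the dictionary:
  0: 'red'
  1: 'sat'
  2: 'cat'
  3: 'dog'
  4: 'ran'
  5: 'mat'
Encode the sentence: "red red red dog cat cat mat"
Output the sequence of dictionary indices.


Look up each word in the dictionary:
  'red' -> 0
  'red' -> 0
  'red' -> 0
  'dog' -> 3
  'cat' -> 2
  'cat' -> 2
  'mat' -> 5

Encoded: [0, 0, 0, 3, 2, 2, 5]


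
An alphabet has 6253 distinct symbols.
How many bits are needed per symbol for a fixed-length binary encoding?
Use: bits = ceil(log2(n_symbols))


log2(6253) = 12.6103
Bracket: 2^12 = 4096 < 6253 <= 2^13 = 8192
So ceil(log2(6253)) = 13

bits = ceil(log2(6253)) = ceil(12.6103) = 13 bits


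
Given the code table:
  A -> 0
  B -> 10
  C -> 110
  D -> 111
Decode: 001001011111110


Decoding:
0 -> A
0 -> A
10 -> B
0 -> A
10 -> B
111 -> D
111 -> D
10 -> B


Result: AABABDDB


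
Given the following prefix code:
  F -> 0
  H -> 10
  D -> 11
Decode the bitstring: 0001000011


Decoding step by step:
Bits 0 -> F
Bits 0 -> F
Bits 0 -> F
Bits 10 -> H
Bits 0 -> F
Bits 0 -> F
Bits 0 -> F
Bits 11 -> D


Decoded message: FFFHFFFD


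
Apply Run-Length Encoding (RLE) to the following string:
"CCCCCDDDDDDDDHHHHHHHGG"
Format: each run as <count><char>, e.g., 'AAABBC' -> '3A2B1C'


Scanning runs left to right:
  i=0: run of 'C' x 5 -> '5C'
  i=5: run of 'D' x 8 -> '8D'
  i=13: run of 'H' x 7 -> '7H'
  i=20: run of 'G' x 2 -> '2G'

RLE = 5C8D7H2G


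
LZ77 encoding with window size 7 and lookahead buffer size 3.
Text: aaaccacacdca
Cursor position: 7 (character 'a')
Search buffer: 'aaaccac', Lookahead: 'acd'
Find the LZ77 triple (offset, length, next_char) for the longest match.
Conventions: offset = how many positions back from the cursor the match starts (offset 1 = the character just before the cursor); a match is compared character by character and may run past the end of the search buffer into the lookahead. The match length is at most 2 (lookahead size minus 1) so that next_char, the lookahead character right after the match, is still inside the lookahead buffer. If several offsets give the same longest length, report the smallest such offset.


Try each offset into the search buffer:
  offset=1 (pos 6, char 'c'): match length 0
  offset=2 (pos 5, char 'a'): match length 2
  offset=3 (pos 4, char 'c'): match length 0
  offset=4 (pos 3, char 'c'): match length 0
  offset=5 (pos 2, char 'a'): match length 2
  offset=6 (pos 1, char 'a'): match length 1
  offset=7 (pos 0, char 'a'): match length 1
Longest match has length 2, found at offsets 2, 5; take the smallest, offset 2.
next_char = character at position 7 + 2 = 9 -> 'd'

Best match: offset=2, length=2 (matching 'ac' starting at position 5)
LZ77 triple: (2, 2, 'd')


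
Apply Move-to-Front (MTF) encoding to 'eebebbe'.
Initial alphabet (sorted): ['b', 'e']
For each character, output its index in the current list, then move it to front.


MTF encoding:
'e': index 1 in ['b', 'e'] -> ['e', 'b']
'e': index 0 in ['e', 'b'] -> ['e', 'b']
'b': index 1 in ['e', 'b'] -> ['b', 'e']
'e': index 1 in ['b', 'e'] -> ['e', 'b']
'b': index 1 in ['e', 'b'] -> ['b', 'e']
'b': index 0 in ['b', 'e'] -> ['b', 'e']
'e': index 1 in ['b', 'e'] -> ['e', 'b']


Output: [1, 0, 1, 1, 1, 0, 1]


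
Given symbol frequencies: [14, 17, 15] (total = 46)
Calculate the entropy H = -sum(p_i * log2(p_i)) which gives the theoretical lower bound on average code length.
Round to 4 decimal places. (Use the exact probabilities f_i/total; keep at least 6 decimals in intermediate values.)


Per-symbol terms -p_i * log2(p_i) with p_i = f_i/46:
  p = 14/46 = 0.304348: log2(p) = -1.716207, -p*log2(p) = 0.522324
  p = 17/46 = 0.369565: log2(p) = -1.436099, -p*log2(p) = 0.530732
  p = 15/46 = 0.326087: log2(p) = -1.616671, -p*log2(p) = 0.527175
H = 0.522324 + 0.530732 + 0.527175 = 1.580231

H = 1.5802 bits/symbol


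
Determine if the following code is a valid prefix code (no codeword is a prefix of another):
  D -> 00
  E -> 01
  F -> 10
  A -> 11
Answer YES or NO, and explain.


Checking each pair (does one codeword prefix another?):
  D='00' vs E='01': no prefix
  D='00' vs F='10': no prefix
  D='00' vs A='11': no prefix
  E='01' vs D='00': no prefix
  E='01' vs F='10': no prefix
  E='01' vs A='11': no prefix
  F='10' vs D='00': no prefix
  F='10' vs E='01': no prefix
  F='10' vs A='11': no prefix
  A='11' vs D='00': no prefix
  A='11' vs E='01': no prefix
  A='11' vs F='10': no prefix
No violation found over all pairs.

YES -- this is a valid prefix code. No codeword is a prefix of any other codeword.


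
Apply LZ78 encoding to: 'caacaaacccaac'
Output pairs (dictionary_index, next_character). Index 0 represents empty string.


LZ78 encoding steps:
Dictionary: {0: ''}
Step 1: w='' (idx 0), next='c' -> output (0, 'c'), add 'c' as idx 1
Step 2: w='' (idx 0), next='a' -> output (0, 'a'), add 'a' as idx 2
Step 3: w='a' (idx 2), next='c' -> output (2, 'c'), add 'ac' as idx 3
Step 4: w='a' (idx 2), next='a' -> output (2, 'a'), add 'aa' as idx 4
Step 5: w='ac' (idx 3), next='c' -> output (3, 'c'), add 'acc' as idx 5
Step 6: w='c' (idx 1), next='a' -> output (1, 'a'), add 'ca' as idx 6
Step 7: w='ac' (idx 3), end of input -> output (3, '')


Encoded: [(0, 'c'), (0, 'a'), (2, 'c'), (2, 'a'), (3, 'c'), (1, 'a'), (3, '')]


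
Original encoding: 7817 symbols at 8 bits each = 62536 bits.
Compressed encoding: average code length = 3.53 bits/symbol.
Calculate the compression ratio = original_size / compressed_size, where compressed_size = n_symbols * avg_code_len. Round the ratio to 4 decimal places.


original_size = n_symbols * orig_bits = 7817 * 8 = 62536 bits
compressed_size = n_symbols * avg_code_len = 7817 * 3.53 = 27594.01 bits
ratio = original_size / compressed_size = 62536 / 27594.01 = 2.2663

Compression ratio = 2.2663


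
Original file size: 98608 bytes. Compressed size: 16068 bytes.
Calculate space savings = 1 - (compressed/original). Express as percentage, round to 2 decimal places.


ratio = compressed/original = 16068/98608 = 0.162948
savings = 1 - ratio = 1 - 0.162948 = 0.837052
as a percentage: 0.837052 * 100 = 83.71%

Space savings = 1 - 16068/98608 = 83.71%


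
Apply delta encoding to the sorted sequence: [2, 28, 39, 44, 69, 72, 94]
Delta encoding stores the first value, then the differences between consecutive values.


First value: 2
Deltas:
  28 - 2 = 26
  39 - 28 = 11
  44 - 39 = 5
  69 - 44 = 25
  72 - 69 = 3
  94 - 72 = 22


Delta encoded: [2, 26, 11, 5, 25, 3, 22]


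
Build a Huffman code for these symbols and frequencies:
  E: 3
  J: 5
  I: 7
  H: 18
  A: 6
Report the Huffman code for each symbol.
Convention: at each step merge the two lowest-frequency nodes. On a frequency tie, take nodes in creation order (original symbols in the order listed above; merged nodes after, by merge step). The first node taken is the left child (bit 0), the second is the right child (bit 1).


Huffman tree construction:
Step 1: Merge E(3) + J(5) = 8
Step 2: Merge A(6) + I(7) = 13
Step 3: Merge (E+J)(8) + (A+I)(13) = 21
Step 4: Merge H(18) + ((E+J)+(A+I))(21) = 39
Read each symbol's code off the tree from the root (left child = 0, right child = 1).

Codes:
  E: 100 (length 3)
  J: 101 (length 3)
  I: 111 (length 3)
  H: 0 (length 1)
  A: 110 (length 3)
Average code length: 81/39 = 2.0769 bits/symbol


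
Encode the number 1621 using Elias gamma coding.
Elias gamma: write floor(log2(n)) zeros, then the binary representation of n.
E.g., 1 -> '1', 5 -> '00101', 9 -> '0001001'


num_bits = floor(log2(1621)) + 1 = 11
leading_zeros = num_bits - 1 = 10
binary(1621) = 11001010101

Elias gamma(1621) = '0000000000' + '11001010101' = 000000000011001010101 (21 bits)


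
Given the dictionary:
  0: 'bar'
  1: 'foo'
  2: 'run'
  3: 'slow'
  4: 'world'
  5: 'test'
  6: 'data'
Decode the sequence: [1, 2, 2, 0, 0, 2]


Look up each index in the dictionary:
  1 -> 'foo'
  2 -> 'run'
  2 -> 'run'
  0 -> 'bar'
  0 -> 'bar'
  2 -> 'run'

Decoded: "foo run run bar bar run"


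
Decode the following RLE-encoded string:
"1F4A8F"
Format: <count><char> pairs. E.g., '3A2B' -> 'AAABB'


Expanding each <count><char> pair:
  1F -> 'F'
  4A -> 'AAAA'
  8F -> 'FFFFFFFF'

Decoded = FAAAAFFFFFFFF


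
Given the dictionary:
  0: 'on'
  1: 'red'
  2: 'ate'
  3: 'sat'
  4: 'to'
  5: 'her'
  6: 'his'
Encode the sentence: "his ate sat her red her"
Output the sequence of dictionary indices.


Look up each word in the dictionary:
  'his' -> 6
  'ate' -> 2
  'sat' -> 3
  'her' -> 5
  'red' -> 1
  'her' -> 5

Encoded: [6, 2, 3, 5, 1, 5]


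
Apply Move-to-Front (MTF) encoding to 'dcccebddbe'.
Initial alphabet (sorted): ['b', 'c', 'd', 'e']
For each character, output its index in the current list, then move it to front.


MTF encoding:
'd': index 2 in ['b', 'c', 'd', 'e'] -> ['d', 'b', 'c', 'e']
'c': index 2 in ['d', 'b', 'c', 'e'] -> ['c', 'd', 'b', 'e']
'c': index 0 in ['c', 'd', 'b', 'e'] -> ['c', 'd', 'b', 'e']
'c': index 0 in ['c', 'd', 'b', 'e'] -> ['c', 'd', 'b', 'e']
'e': index 3 in ['c', 'd', 'b', 'e'] -> ['e', 'c', 'd', 'b']
'b': index 3 in ['e', 'c', 'd', 'b'] -> ['b', 'e', 'c', 'd']
'd': index 3 in ['b', 'e', 'c', 'd'] -> ['d', 'b', 'e', 'c']
'd': index 0 in ['d', 'b', 'e', 'c'] -> ['d', 'b', 'e', 'c']
'b': index 1 in ['d', 'b', 'e', 'c'] -> ['b', 'd', 'e', 'c']
'e': index 2 in ['b', 'd', 'e', 'c'] -> ['e', 'b', 'd', 'c']


Output: [2, 2, 0, 0, 3, 3, 3, 0, 1, 2]


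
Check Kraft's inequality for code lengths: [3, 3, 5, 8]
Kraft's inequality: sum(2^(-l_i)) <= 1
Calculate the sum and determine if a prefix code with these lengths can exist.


Sum = 2^(-3) + 2^(-3) + 2^(-5) + 2^(-8)
    = 0.125 + 0.125 + 0.03125 + 0.00390625
    = 73/256 = 0.28515625
Since 0.28515625 <= 1, Kraft's inequality IS satisfied.
A prefix code with these lengths CAN exist.

Kraft sum = 0.28515625. Satisfied.


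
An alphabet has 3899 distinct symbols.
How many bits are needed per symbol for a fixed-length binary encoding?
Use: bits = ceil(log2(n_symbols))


log2(3899) = 11.9289
Bracket: 2^11 = 2048 < 3899 <= 2^12 = 4096
So ceil(log2(3899)) = 12

bits = ceil(log2(3899)) = ceil(11.9289) = 12 bits


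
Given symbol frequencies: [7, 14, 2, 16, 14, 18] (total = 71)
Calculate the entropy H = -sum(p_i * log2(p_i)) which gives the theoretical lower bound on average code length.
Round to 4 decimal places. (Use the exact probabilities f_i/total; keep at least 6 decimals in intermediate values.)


Per-symbol terms -p_i * log2(p_i) with p_i = f_i/71:
  p = 7/71 = 0.098592: log2(p) = -3.342392, -p*log2(p) = 0.329532
  p = 14/71 = 0.197183: log2(p) = -2.342392, -p*log2(p) = 0.461880
  p = 2/71 = 0.028169: log2(p) = -5.149747, -p*log2(p) = 0.145063
  p = 16/71 = 0.225352: log2(p) = -2.149747, -p*log2(p) = 0.484450
  p = 14/71 = 0.197183: log2(p) = -2.342392, -p*log2(p) = 0.461880
  p = 18/71 = 0.253521: log2(p) = -1.979822, -p*log2(p) = 0.501927
H = 0.329532 + 0.461880 + 0.145063 + 0.484450 + 0.461880 + 0.501927 = 2.384732

H = 2.3847 bits/symbol


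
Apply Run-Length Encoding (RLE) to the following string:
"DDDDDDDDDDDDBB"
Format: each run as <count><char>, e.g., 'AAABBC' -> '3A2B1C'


Scanning runs left to right:
  i=0: run of 'D' x 12 -> '12D'
  i=12: run of 'B' x 2 -> '2B'

RLE = 12D2B


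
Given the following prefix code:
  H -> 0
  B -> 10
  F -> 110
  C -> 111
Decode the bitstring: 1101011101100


Decoding step by step:
Bits 110 -> F
Bits 10 -> B
Bits 111 -> C
Bits 0 -> H
Bits 110 -> F
Bits 0 -> H


Decoded message: FBCHFH


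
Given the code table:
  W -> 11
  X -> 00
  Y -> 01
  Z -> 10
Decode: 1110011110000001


Decoding:
11 -> W
10 -> Z
01 -> Y
11 -> W
10 -> Z
00 -> X
00 -> X
01 -> Y


Result: WZYWZXXY


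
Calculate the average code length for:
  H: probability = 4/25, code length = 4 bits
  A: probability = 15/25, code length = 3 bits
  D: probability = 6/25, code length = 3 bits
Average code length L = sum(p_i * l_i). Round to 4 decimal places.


Weighted contributions p_i * l_i:
  H: (4/25) * 4 = 16/25
  A: (15/25) * 3 = 45/25
  D: (6/25) * 3 = 18/25
Sum = (16 + 45 + 18)/25 = 79/25

L = 79/25 = 3.1600 bits/symbol


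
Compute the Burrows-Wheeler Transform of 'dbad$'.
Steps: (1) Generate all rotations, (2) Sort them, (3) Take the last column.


Rotations (sorted):
  0: $dbad -> last char: d
  1: ad$db -> last char: b
  2: bad$d -> last char: d
  3: d$dba -> last char: a
  4: dbad$ -> last char: $


BWT = dbda$


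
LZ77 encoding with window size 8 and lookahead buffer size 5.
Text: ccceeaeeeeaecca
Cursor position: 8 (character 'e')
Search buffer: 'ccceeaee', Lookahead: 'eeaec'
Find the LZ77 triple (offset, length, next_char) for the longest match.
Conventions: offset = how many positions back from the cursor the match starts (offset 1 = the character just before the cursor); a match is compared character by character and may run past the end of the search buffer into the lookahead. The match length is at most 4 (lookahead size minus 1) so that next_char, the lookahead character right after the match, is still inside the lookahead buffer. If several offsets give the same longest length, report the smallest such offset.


Try each offset into the search buffer:
  offset=1 (pos 7, char 'e'): match length 2
  offset=2 (pos 6, char 'e'): match length 2
  offset=3 (pos 5, char 'a'): match length 0
  offset=4 (pos 4, char 'e'): match length 1
  offset=5 (pos 3, char 'e'): match length 4
  offset=6 (pos 2, char 'c'): match length 0
  offset=7 (pos 1, char 'c'): match length 0
  offset=8 (pos 0, char 'c'): match length 0
Longest match has length 4 at offset 5.
next_char = character at position 8 + 4 = 12 -> 'c'

Best match: offset=5, length=4 (matching 'eeae' starting at position 3)
LZ77 triple: (5, 4, 'c')


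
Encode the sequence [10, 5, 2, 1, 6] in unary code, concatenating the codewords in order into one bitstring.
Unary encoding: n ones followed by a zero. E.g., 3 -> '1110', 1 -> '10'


Encode each number as n ones followed by a terminating 0:
  10 -> 11111111110 (11 bits)
  5 -> 111110 (6 bits)
  2 -> 110 (3 bits)
  1 -> 10 (2 bits)
  6 -> 1111110 (7 bits)
Total length = 11 + 6 + 3 + 2 + 7 = 29 bits.

Unary([10, 5, 2, 1, 6]) = 11111111110111110110101111110 (29 bits)


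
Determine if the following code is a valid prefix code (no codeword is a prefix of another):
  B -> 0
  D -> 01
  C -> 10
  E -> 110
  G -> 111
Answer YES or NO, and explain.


Checking each pair (does one codeword prefix another?):
  B='0' vs D='01': prefix -- VIOLATION

NO -- this is NOT a valid prefix code. B (0) is a prefix of D (01).


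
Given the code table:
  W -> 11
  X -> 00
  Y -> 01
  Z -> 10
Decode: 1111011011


Decoding:
11 -> W
11 -> W
01 -> Y
10 -> Z
11 -> W


Result: WWYZW


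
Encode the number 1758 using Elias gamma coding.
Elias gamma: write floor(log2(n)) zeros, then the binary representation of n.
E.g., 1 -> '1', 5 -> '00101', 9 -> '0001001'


num_bits = floor(log2(1758)) + 1 = 11
leading_zeros = num_bits - 1 = 10
binary(1758) = 11011011110

Elias gamma(1758) = '0000000000' + '11011011110' = 000000000011011011110 (21 bits)


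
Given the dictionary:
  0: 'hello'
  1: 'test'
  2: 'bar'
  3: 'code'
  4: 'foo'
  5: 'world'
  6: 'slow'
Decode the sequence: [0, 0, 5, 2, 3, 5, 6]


Look up each index in the dictionary:
  0 -> 'hello'
  0 -> 'hello'
  5 -> 'world'
  2 -> 'bar'
  3 -> 'code'
  5 -> 'world'
  6 -> 'slow'

Decoded: "hello hello world bar code world slow"


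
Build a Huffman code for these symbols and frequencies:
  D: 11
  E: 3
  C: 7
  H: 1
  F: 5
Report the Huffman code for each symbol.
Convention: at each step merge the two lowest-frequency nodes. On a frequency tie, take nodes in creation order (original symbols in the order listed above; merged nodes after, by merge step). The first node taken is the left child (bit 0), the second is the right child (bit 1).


Huffman tree construction:
Step 1: Merge H(1) + E(3) = 4
Step 2: Merge (H+E)(4) + F(5) = 9
Step 3: Merge C(7) + ((H+E)+F)(9) = 16
Step 4: Merge D(11) + (C+((H+E)+F))(16) = 27
Read each symbol's code off the tree from the root (left child = 0, right child = 1).

Codes:
  D: 0 (length 1)
  E: 1101 (length 4)
  C: 10 (length 2)
  H: 1100 (length 4)
  F: 111 (length 3)
Average code length: 56/27 = 2.0741 bits/symbol


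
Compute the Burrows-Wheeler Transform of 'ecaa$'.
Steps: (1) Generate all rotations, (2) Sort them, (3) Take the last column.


Rotations (sorted):
  0: $ecaa -> last char: a
  1: a$eca -> last char: a
  2: aa$ec -> last char: c
  3: caa$e -> last char: e
  4: ecaa$ -> last char: $


BWT = aace$


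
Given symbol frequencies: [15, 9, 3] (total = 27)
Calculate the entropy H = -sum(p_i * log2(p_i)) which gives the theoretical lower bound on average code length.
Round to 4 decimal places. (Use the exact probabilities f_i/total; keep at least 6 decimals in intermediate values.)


Per-symbol terms -p_i * log2(p_i) with p_i = f_i/27:
  p = 15/27 = 0.555556: log2(p) = -0.847997, -p*log2(p) = 0.471109
  p = 9/27 = 0.333333: log2(p) = -1.584963, -p*log2(p) = 0.528321
  p = 3/27 = 0.111111: log2(p) = -3.169925, -p*log2(p) = 0.352214
H = 0.471109 + 0.528321 + 0.352214 = 1.351644

H = 1.3516 bits/symbol


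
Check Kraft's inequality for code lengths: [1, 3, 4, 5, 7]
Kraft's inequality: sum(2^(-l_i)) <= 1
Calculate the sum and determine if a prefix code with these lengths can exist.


Sum = 2^(-1) + 2^(-3) + 2^(-4) + 2^(-5) + 2^(-7)
    = 0.5 + 0.125 + 0.0625 + 0.03125 + 0.0078125
    = 93/128 = 0.7265625
Since 0.7265625 <= 1, Kraft's inequality IS satisfied.
A prefix code with these lengths CAN exist.

Kraft sum = 0.7265625. Satisfied.


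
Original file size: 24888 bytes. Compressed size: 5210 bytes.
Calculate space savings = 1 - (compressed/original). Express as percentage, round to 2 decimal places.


ratio = compressed/original = 5210/24888 = 0.209338
savings = 1 - ratio = 1 - 0.209338 = 0.790662
as a percentage: 0.790662 * 100 = 79.07%

Space savings = 1 - 5210/24888 = 79.07%


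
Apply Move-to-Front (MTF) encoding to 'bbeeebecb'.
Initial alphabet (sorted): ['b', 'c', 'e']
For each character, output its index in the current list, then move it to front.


MTF encoding:
'b': index 0 in ['b', 'c', 'e'] -> ['b', 'c', 'e']
'b': index 0 in ['b', 'c', 'e'] -> ['b', 'c', 'e']
'e': index 2 in ['b', 'c', 'e'] -> ['e', 'b', 'c']
'e': index 0 in ['e', 'b', 'c'] -> ['e', 'b', 'c']
'e': index 0 in ['e', 'b', 'c'] -> ['e', 'b', 'c']
'b': index 1 in ['e', 'b', 'c'] -> ['b', 'e', 'c']
'e': index 1 in ['b', 'e', 'c'] -> ['e', 'b', 'c']
'c': index 2 in ['e', 'b', 'c'] -> ['c', 'e', 'b']
'b': index 2 in ['c', 'e', 'b'] -> ['b', 'c', 'e']


Output: [0, 0, 2, 0, 0, 1, 1, 2, 2]


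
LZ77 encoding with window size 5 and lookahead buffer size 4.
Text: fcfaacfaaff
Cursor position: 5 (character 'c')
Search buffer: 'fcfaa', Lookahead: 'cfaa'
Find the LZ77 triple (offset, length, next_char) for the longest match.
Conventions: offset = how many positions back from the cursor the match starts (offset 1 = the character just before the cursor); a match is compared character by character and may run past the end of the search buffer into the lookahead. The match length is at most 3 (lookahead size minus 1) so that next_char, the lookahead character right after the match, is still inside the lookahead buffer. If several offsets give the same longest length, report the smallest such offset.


Try each offset into the search buffer:
  offset=1 (pos 4, char 'a'): match length 0
  offset=2 (pos 3, char 'a'): match length 0
  offset=3 (pos 2, char 'f'): match length 0
  offset=4 (pos 1, char 'c'): match length 3
  offset=5 (pos 0, char 'f'): match length 0
Longest match has length 3 at offset 4.
next_char = character at position 5 + 3 = 8 -> 'a'

Best match: offset=4, length=3 (matching 'cfa' starting at position 1)
LZ77 triple: (4, 3, 'a')


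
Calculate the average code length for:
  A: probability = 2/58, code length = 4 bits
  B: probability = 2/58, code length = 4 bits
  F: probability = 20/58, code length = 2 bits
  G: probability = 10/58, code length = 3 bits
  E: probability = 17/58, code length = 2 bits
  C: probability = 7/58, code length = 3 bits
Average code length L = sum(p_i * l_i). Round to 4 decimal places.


Weighted contributions p_i * l_i:
  A: (2/58) * 4 = 8/58
  B: (2/58) * 4 = 8/58
  F: (20/58) * 2 = 40/58
  G: (10/58) * 3 = 30/58
  E: (17/58) * 2 = 34/58
  C: (7/58) * 3 = 21/58
Sum = (8 + 8 + 40 + 30 + 34 + 21)/58 = 141/58

L = 141/58 = 2.4310 bits/symbol


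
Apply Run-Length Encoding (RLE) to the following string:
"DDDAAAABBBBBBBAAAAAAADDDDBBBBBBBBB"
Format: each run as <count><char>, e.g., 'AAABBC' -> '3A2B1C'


Scanning runs left to right:
  i=0: run of 'D' x 3 -> '3D'
  i=3: run of 'A' x 4 -> '4A'
  i=7: run of 'B' x 7 -> '7B'
  i=14: run of 'A' x 7 -> '7A'
  i=21: run of 'D' x 4 -> '4D'
  i=25: run of 'B' x 9 -> '9B'

RLE = 3D4A7B7A4D9B


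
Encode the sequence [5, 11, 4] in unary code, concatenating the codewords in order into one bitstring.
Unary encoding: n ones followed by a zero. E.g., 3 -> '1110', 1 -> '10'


Encode each number as n ones followed by a terminating 0:
  5 -> 111110 (6 bits)
  11 -> 111111111110 (12 bits)
  4 -> 11110 (5 bits)
Total length = 6 + 12 + 5 = 23 bits.

Unary([5, 11, 4]) = 11111011111111111011110 (23 bits)


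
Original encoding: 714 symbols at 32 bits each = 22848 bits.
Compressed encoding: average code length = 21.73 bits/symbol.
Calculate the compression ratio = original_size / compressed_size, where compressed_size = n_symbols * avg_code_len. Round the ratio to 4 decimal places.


original_size = n_symbols * orig_bits = 714 * 32 = 22848 bits
compressed_size = n_symbols * avg_code_len = 714 * 21.73 = 15515.22 bits
ratio = original_size / compressed_size = 22848 / 15515.22 = 1.4726

Compression ratio = 1.4726


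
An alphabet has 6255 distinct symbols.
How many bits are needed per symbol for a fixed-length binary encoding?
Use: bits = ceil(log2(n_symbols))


log2(6255) = 12.6108
Bracket: 2^12 = 4096 < 6255 <= 2^13 = 8192
So ceil(log2(6255)) = 13

bits = ceil(log2(6255)) = ceil(12.6108) = 13 bits


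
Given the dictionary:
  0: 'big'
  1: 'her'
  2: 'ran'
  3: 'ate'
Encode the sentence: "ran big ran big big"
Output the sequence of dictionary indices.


Look up each word in the dictionary:
  'ran' -> 2
  'big' -> 0
  'ran' -> 2
  'big' -> 0
  'big' -> 0

Encoded: [2, 0, 2, 0, 0]


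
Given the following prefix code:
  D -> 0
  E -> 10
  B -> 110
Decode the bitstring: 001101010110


Decoding step by step:
Bits 0 -> D
Bits 0 -> D
Bits 110 -> B
Bits 10 -> E
Bits 10 -> E
Bits 110 -> B


Decoded message: DDBEEB


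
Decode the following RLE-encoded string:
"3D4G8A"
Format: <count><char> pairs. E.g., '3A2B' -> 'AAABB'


Expanding each <count><char> pair:
  3D -> 'DDD'
  4G -> 'GGGG'
  8A -> 'AAAAAAAA'

Decoded = DDDGGGGAAAAAAAA


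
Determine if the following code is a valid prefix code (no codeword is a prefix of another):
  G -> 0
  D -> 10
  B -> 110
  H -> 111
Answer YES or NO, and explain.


Checking each pair (does one codeword prefix another?):
  G='0' vs D='10': no prefix
  G='0' vs B='110': no prefix
  G='0' vs H='111': no prefix
  D='10' vs G='0': no prefix
  D='10' vs B='110': no prefix
  D='10' vs H='111': no prefix
  B='110' vs G='0': no prefix
  B='110' vs D='10': no prefix
  B='110' vs H='111': no prefix
  H='111' vs G='0': no prefix
  H='111' vs D='10': no prefix
  H='111' vs B='110': no prefix
No violation found over all pairs.

YES -- this is a valid prefix code. No codeword is a prefix of any other codeword.


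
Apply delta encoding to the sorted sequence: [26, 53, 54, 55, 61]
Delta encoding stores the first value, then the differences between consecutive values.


First value: 26
Deltas:
  53 - 26 = 27
  54 - 53 = 1
  55 - 54 = 1
  61 - 55 = 6


Delta encoded: [26, 27, 1, 1, 6]


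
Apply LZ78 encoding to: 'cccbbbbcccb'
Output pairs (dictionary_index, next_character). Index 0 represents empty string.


LZ78 encoding steps:
Dictionary: {0: ''}
Step 1: w='' (idx 0), next='c' -> output (0, 'c'), add 'c' as idx 1
Step 2: w='c' (idx 1), next='c' -> output (1, 'c'), add 'cc' as idx 2
Step 3: w='' (idx 0), next='b' -> output (0, 'b'), add 'b' as idx 3
Step 4: w='b' (idx 3), next='b' -> output (3, 'b'), add 'bb' as idx 4
Step 5: w='b' (idx 3), next='c' -> output (3, 'c'), add 'bc' as idx 5
Step 6: w='cc' (idx 2), next='b' -> output (2, 'b'), add 'ccb' as idx 6


Encoded: [(0, 'c'), (1, 'c'), (0, 'b'), (3, 'b'), (3, 'c'), (2, 'b')]


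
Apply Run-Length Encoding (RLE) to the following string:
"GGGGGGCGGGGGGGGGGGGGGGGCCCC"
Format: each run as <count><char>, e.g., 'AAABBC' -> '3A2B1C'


Scanning runs left to right:
  i=0: run of 'G' x 6 -> '6G'
  i=6: run of 'C' x 1 -> '1C'
  i=7: run of 'G' x 16 -> '16G'
  i=23: run of 'C' x 4 -> '4C'

RLE = 6G1C16G4C


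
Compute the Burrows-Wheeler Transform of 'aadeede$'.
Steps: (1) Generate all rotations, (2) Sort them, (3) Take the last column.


Rotations (sorted):
  0: $aadeede -> last char: e
  1: aadeede$ -> last char: $
  2: adeede$a -> last char: a
  3: de$aadee -> last char: e
  4: deede$aa -> last char: a
  5: e$aadeed -> last char: d
  6: ede$aade -> last char: e
  7: eede$aad -> last char: d


BWT = e$aeaded


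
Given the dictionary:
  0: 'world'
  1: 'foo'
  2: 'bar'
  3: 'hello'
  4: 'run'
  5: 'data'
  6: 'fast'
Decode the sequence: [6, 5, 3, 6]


Look up each index in the dictionary:
  6 -> 'fast'
  5 -> 'data'
  3 -> 'hello'
  6 -> 'fast'

Decoded: "fast data hello fast"


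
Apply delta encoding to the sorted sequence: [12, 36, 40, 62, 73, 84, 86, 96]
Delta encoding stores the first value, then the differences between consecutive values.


First value: 12
Deltas:
  36 - 12 = 24
  40 - 36 = 4
  62 - 40 = 22
  73 - 62 = 11
  84 - 73 = 11
  86 - 84 = 2
  96 - 86 = 10


Delta encoded: [12, 24, 4, 22, 11, 11, 2, 10]


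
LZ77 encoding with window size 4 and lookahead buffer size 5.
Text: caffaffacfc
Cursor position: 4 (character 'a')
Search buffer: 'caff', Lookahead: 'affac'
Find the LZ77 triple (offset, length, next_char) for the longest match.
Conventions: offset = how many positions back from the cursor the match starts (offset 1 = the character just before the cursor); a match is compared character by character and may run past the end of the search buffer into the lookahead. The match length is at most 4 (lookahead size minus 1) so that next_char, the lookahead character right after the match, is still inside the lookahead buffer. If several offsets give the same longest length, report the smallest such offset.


Try each offset into the search buffer:
  offset=1 (pos 3, char 'f'): match length 0
  offset=2 (pos 2, char 'f'): match length 0
  offset=3 (pos 1, char 'a'): match length 4
  offset=4 (pos 0, char 'c'): match length 0
Longest match has length 4 at offset 3.
next_char = character at position 4 + 4 = 8 -> 'c'

Best match: offset=3, length=4 (matching 'affa' starting at position 1)
LZ77 triple: (3, 4, 'c')


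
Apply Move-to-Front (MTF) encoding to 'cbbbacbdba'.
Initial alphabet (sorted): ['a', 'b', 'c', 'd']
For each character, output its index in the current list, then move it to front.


MTF encoding:
'c': index 2 in ['a', 'b', 'c', 'd'] -> ['c', 'a', 'b', 'd']
'b': index 2 in ['c', 'a', 'b', 'd'] -> ['b', 'c', 'a', 'd']
'b': index 0 in ['b', 'c', 'a', 'd'] -> ['b', 'c', 'a', 'd']
'b': index 0 in ['b', 'c', 'a', 'd'] -> ['b', 'c', 'a', 'd']
'a': index 2 in ['b', 'c', 'a', 'd'] -> ['a', 'b', 'c', 'd']
'c': index 2 in ['a', 'b', 'c', 'd'] -> ['c', 'a', 'b', 'd']
'b': index 2 in ['c', 'a', 'b', 'd'] -> ['b', 'c', 'a', 'd']
'd': index 3 in ['b', 'c', 'a', 'd'] -> ['d', 'b', 'c', 'a']
'b': index 1 in ['d', 'b', 'c', 'a'] -> ['b', 'd', 'c', 'a']
'a': index 3 in ['b', 'd', 'c', 'a'] -> ['a', 'b', 'd', 'c']


Output: [2, 2, 0, 0, 2, 2, 2, 3, 1, 3]


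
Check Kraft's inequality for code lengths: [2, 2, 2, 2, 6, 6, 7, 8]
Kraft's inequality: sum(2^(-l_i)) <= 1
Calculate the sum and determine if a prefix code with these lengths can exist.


Sum = 2^(-2) + 2^(-2) + 2^(-2) + 2^(-2) + 2^(-6) + 2^(-6) + 2^(-7) + 2^(-8)
    = 0.25 + 0.25 + 0.25 + 0.25 + 0.015625 + 0.015625 + 0.0078125 + 0.00390625
    = 267/256 = 1.04296875
Since 1.04296875 > 1, Kraft's inequality is NOT satisfied.
A prefix code with these lengths CANNOT exist.

Kraft sum = 1.04296875. Not satisfied.


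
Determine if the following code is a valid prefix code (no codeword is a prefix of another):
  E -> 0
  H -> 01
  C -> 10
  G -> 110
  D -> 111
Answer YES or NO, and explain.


Checking each pair (does one codeword prefix another?):
  E='0' vs H='01': prefix -- VIOLATION

NO -- this is NOT a valid prefix code. E (0) is a prefix of H (01).


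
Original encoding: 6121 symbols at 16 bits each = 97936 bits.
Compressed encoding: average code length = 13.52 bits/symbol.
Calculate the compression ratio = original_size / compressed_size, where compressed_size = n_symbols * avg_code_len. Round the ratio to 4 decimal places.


original_size = n_symbols * orig_bits = 6121 * 16 = 97936 bits
compressed_size = n_symbols * avg_code_len = 6121 * 13.52 = 82755.92 bits
ratio = original_size / compressed_size = 97936 / 82755.92 = 1.1834

Compression ratio = 1.1834


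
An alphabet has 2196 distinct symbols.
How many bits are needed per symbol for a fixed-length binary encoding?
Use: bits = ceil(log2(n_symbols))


log2(2196) = 11.1007
Bracket: 2^11 = 2048 < 2196 <= 2^12 = 4096
So ceil(log2(2196)) = 12

bits = ceil(log2(2196)) = ceil(11.1007) = 12 bits


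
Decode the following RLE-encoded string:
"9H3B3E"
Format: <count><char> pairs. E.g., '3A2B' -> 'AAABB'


Expanding each <count><char> pair:
  9H -> 'HHHHHHHHH'
  3B -> 'BBB'
  3E -> 'EEE'

Decoded = HHHHHHHHHBBBEEE


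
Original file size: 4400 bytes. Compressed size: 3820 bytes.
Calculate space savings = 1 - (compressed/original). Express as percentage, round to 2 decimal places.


ratio = compressed/original = 3820/4400 = 0.868182
savings = 1 - ratio = 1 - 0.868182 = 0.131818
as a percentage: 0.131818 * 100 = 13.18%

Space savings = 1 - 3820/4400 = 13.18%


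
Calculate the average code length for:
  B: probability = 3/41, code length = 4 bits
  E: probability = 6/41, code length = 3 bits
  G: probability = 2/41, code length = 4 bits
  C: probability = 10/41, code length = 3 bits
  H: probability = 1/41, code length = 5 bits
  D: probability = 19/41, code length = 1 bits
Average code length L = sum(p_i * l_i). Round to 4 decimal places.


Weighted contributions p_i * l_i:
  B: (3/41) * 4 = 12/41
  E: (6/41) * 3 = 18/41
  G: (2/41) * 4 = 8/41
  C: (10/41) * 3 = 30/41
  H: (1/41) * 5 = 5/41
  D: (19/41) * 1 = 19/41
Sum = (12 + 18 + 8 + 30 + 5 + 19)/41 = 92/41

L = 92/41 = 2.2439 bits/symbol


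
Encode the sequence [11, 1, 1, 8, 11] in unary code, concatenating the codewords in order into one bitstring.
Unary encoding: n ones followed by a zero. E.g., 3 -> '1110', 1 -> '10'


Encode each number as n ones followed by a terminating 0:
  11 -> 111111111110 (12 bits)
  1 -> 10 (2 bits)
  1 -> 10 (2 bits)
  8 -> 111111110 (9 bits)
  11 -> 111111111110 (12 bits)
Total length = 12 + 2 + 2 + 9 + 12 = 37 bits.

Unary([11, 1, 1, 8, 11]) = 1111111111101010111111110111111111110 (37 bits)


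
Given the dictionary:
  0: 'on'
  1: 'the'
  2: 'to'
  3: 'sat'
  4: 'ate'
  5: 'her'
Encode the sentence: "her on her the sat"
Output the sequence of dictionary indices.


Look up each word in the dictionary:
  'her' -> 5
  'on' -> 0
  'her' -> 5
  'the' -> 1
  'sat' -> 3

Encoded: [5, 0, 5, 1, 3]


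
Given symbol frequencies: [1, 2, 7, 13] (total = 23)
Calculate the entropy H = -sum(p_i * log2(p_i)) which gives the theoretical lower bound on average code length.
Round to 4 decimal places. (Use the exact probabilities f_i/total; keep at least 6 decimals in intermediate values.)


Per-symbol terms -p_i * log2(p_i) with p_i = f_i/23:
  p = 1/23 = 0.043478: log2(p) = -4.523562, -p*log2(p) = 0.196677
  p = 2/23 = 0.086957: log2(p) = -3.523562, -p*log2(p) = 0.306397
  p = 7/23 = 0.304348: log2(p) = -1.716207, -p*log2(p) = 0.522324
  p = 13/23 = 0.565217: log2(p) = -0.823122, -p*log2(p) = 0.465243
H = 0.196677 + 0.306397 + 0.522324 + 0.465243 = 1.490641

H = 1.4906 bits/symbol


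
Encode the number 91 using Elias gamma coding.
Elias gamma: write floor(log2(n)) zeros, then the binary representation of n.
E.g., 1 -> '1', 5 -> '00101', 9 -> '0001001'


num_bits = floor(log2(91)) + 1 = 7
leading_zeros = num_bits - 1 = 6
binary(91) = 1011011

Elias gamma(91) = '000000' + '1011011' = 0000001011011 (13 bits)


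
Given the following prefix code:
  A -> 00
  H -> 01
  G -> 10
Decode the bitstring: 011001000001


Decoding step by step:
Bits 01 -> H
Bits 10 -> G
Bits 01 -> H
Bits 00 -> A
Bits 00 -> A
Bits 01 -> H


Decoded message: HGHAAH


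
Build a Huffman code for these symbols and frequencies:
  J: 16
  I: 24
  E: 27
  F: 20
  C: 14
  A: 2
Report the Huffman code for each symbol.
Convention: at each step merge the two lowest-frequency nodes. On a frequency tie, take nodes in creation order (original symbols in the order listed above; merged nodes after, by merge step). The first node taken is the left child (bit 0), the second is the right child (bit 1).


Huffman tree construction:
Step 1: Merge A(2) + C(14) = 16
Step 2: Merge J(16) + (A+C)(16) = 32
Step 3: Merge F(20) + I(24) = 44
Step 4: Merge E(27) + (J+(A+C))(32) = 59
Step 5: Merge (F+I)(44) + (E+(J+(A+C)))(59) = 103
Read each symbol's code off the tree from the root (left child = 0, right child = 1).

Codes:
  J: 110 (length 3)
  I: 01 (length 2)
  E: 10 (length 2)
  F: 00 (length 2)
  C: 1111 (length 4)
  A: 1110 (length 4)
Average code length: 254/103 = 2.4660 bits/symbol


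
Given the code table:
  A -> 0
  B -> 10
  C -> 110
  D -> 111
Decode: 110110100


Decoding:
110 -> C
110 -> C
10 -> B
0 -> A


Result: CCBA


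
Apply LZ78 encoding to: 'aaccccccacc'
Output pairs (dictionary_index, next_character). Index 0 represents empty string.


LZ78 encoding steps:
Dictionary: {0: ''}
Step 1: w='' (idx 0), next='a' -> output (0, 'a'), add 'a' as idx 1
Step 2: w='a' (idx 1), next='c' -> output (1, 'c'), add 'ac' as idx 2
Step 3: w='' (idx 0), next='c' -> output (0, 'c'), add 'c' as idx 3
Step 4: w='c' (idx 3), next='c' -> output (3, 'c'), add 'cc' as idx 4
Step 5: w='cc' (idx 4), next='a' -> output (4, 'a'), add 'cca' as idx 5
Step 6: w='cc' (idx 4), end of input -> output (4, '')


Encoded: [(0, 'a'), (1, 'c'), (0, 'c'), (3, 'c'), (4, 'a'), (4, '')]
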